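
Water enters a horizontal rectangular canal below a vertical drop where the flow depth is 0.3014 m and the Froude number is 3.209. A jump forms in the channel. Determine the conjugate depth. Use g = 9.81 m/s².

Fr₁ = 3.209 (given).
Sequent-depth ratio: y₂/y₁ = ½[√(1 + 8Fr₁²) − 1] = ½[√83.381 − 1] = 4.066.
y₂ = 4.066 × 0.3014 = 1.225 m.

y₂ = 1.225 m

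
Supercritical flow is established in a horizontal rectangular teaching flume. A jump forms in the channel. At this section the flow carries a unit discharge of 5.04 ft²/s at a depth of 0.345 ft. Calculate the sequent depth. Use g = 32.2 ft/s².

V₁ = q/y₁ = 5.04/0.345 = 14.6 ft/s. Fr₁ = V₁/√(g·y₁) = 14.6/√(32.2×0.345) = 4.38.
From the momentum equation for a rectangular channel, y₂/y₁ = ½[√(1 + 8Fr₁²) − 1] = ½[√154.7 − 1] = 5.72.
y₂ = 5.72 × 0.345 = 1.97 ft.

y₂ = 1.97 ft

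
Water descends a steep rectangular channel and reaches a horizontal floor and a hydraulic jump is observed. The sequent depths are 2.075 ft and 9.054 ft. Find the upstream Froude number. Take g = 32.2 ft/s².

For a rectangular channel the momentum equation gives q² = ½·g·y₁·y₂·(y₁ + y₂) = ½×32.2×2.075×9.054×11.13 = 3366.
q = √3366 = 58.02 ft²/s.
V₁ = q/y₁ = 27.96 ft/s; Fr₁ = V₁/√(g·y₁) = 3.421.

Fr₁ = 3.421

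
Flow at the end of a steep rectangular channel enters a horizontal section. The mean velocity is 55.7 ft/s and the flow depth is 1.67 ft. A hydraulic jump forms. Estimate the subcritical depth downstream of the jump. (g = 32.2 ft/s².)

Fr₁ = V₁/√(g·y₁) = 55.7/√(32.2×1.67) = 7.60.
From the momentum equation for a rectangular channel, y₂/y₁ = ½[√(1 + 8Fr₁²) − 1] = ½[√462.6 − 1] = 10.3.
y₂ = 10.3 × 1.67 = 17.1 ft.

y₂ = 17.1 ft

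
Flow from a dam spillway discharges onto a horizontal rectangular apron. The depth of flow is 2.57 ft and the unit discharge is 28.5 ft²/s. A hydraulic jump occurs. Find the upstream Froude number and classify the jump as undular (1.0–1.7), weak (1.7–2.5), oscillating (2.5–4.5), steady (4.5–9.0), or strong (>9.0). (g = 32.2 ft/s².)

Fr₁ = 1.22; undular jump

V₁ = q/y₁ = 28.5/2.57 = 11.1 ft/s. Fr₁ = V₁/√(g·y₁) = 11.1/√(32.2×2.57) = 1.22.
Fr₁ = 1.22 lies in the undular range.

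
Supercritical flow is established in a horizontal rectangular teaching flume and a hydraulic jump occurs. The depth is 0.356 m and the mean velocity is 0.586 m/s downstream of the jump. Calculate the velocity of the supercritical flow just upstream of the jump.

Fr₂ = V₂/√(g·y₂) = 0.586/√(9.81×0.356) = 0.314.
From the momentum equation (using Fr₂), y₁/y₂ = ½[√(1 + 8Fr₂²) − 1] = ½[√1.787 − 1] = 0.168.
y₁ = 0.168 × 0.356 = 0.0599 m.
V₁ = q/y₁ = 0.209/0.0599 = 3.48 m/s.

V₁ = 3.48 m/s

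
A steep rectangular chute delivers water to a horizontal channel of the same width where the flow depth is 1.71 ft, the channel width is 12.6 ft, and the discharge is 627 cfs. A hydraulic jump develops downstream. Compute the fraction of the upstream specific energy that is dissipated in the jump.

ΔE/E₁ = 0.382 (38.2%)

q = Q/b = 627/12.6 = 49.8 ft²/s; V₁ = q/y₁ = 29.1 ft/s. Fr₁ = V₁/√(g·y₁) = 3.92.
By Bélanger, y₂/y₁ = ½[√(1 + 8Fr₁²) − 1] = ½[√124.0 − 1] = 5.07.
y₂ = 5.07 × 1.71 = 8.67 ft.
E₁ = y₁ + V₁²/2g = 14.9 ft. ΔE = (y₂ − y₁)³/(4y₁y₂) = 5.68 ft. ΔE/E₁ = 5.68/14.9 = 0.382.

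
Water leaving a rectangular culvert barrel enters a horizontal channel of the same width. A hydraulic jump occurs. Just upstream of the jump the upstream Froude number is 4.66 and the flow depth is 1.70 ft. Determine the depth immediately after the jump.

y₂ = 10.4 ft

Fr₁ = 4.66 (given).
By Bélanger, y₂/y₁ = ½[√(1 + 8Fr₁²) − 1] = ½[√174.7 − 1] = 6.11.
y₂ = 6.11 × 1.70 = 10.4 ft.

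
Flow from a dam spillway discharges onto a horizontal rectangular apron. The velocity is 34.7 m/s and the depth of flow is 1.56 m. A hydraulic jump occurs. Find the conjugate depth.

Fr₁ = V₁/√(g·y₁) = 34.7/√(9.81×1.56) = 8.87.
Bélanger equation: y₂/y₁ = ½[√(1 + 8Fr₁²) − 1] = ½[√630.4 − 1] = 12.1.
y₂ = 12.1 × 1.56 = 18.8 m.

y₂ = 18.8 m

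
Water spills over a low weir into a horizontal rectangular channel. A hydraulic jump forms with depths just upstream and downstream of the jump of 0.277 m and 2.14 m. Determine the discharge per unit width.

q = 2.65 m²/s

For a rectangular channel the momentum equation gives q² = ½·g·y₁·y₂·(y₁ + y₂) = ½×9.81×0.277×2.14×2.42 = 7.03.
q = √7.03 = 2.65 m²/s.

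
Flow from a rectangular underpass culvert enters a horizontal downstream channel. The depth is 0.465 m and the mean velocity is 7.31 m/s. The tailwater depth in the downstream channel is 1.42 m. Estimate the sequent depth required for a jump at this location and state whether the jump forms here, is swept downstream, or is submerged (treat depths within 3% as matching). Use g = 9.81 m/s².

y₂ = 2.03 m; the jump is swept downstream

Fr₁ = V₁/√(g·y₁) = 7.31/√(9.81×0.465) = 3.42.
Conjugate-depth relation: y₂/y₁ = ½[√(1 + 8Fr₁²) − 1] = ½[√94.71 − 1] = 4.37.
y₂ = 4.37 × 0.465 = 2.03 m.
Tailwater y_tw = 1.42 m: y_tw < y₂, so the jump is swept downstream.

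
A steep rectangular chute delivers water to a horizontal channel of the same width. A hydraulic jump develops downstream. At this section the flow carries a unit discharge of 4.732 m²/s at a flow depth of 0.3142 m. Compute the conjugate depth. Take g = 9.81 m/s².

y₂ = 3.658 m

V₁ = q/y₁ = 4.732/0.3142 = 15.06 m/s. Fr₁ = V₁/√(g·y₁) = 15.06/√(9.81×0.3142) = 8.578.
Bélanger equation: y₂/y₁ = ½[√(1 + 8Fr₁²) − 1] = ½[√589.70 − 1] = 11.64.
y₂ = 11.64 × 0.3142 = 3.658 m.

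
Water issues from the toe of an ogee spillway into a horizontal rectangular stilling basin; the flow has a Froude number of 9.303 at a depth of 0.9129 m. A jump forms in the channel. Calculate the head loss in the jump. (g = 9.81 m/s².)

Fr₁ = 9.303 (given).
Bélanger equation: y₂/y₁ = ½[√(1 + 8Fr₁²) − 1] = ½[√693.37 − 1] = 12.67.
y₂ = 12.67 × 0.9129 = 11.56 m.
Head loss: ΔE = (y₂ − y₁)³/(4y₁y₂) = (11.56 − 0.9129)³/(4×0.9129×11.56) = 1208/42.22 = 28.61 m.

ΔE = 28.61 m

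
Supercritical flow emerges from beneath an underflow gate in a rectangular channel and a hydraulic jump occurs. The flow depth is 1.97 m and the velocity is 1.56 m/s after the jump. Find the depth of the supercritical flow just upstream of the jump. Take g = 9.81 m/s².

Fr₂ = V₂/√(g·y₂) = 1.56/√(9.81×1.97) = 0.355.
The Bélanger relation is symmetric: y₁/y₂ = ½[√(1 + 8Fr₂²) − 1] = ½[√2.007 − 1] = 0.208.
y₁ = 0.208 × 1.97 = 0.411 m.

y₁ = 0.411 m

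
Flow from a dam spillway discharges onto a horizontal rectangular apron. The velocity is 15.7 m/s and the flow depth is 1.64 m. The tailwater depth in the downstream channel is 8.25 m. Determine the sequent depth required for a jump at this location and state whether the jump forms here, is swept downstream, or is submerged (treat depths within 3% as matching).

y₂ = 8.30 m; the jump forms here

Fr₁ = V₁/√(g·y₁) = 15.7/√(9.81×1.64) = 3.91.
Bélanger equation: y₂/y₁ = ½[√(1 + 8Fr₁²) − 1] = ½[√123.6 − 1] = 5.06.
y₂ = 5.06 × 1.64 = 8.30 m.
Tailwater y_tw = 8.25 m: y_tw ≈ y₂, so the jump forms here.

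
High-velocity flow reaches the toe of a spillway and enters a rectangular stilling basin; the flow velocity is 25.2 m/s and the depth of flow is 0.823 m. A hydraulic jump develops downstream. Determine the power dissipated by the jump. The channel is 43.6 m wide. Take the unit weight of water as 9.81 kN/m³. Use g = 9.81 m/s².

P = 204451 kW

Fr₁ = V₁/√(g·y₁) = 25.2/√(9.81×0.823) = 8.87.
From the momentum equation for a rectangular channel, y₂/y₁ = ½[√(1 + 8Fr₁²) − 1] = ½[√630.2 − 1] = 12.1.
y₂ = 12.1 × 0.823 = 9.92 m.
Head loss: ΔE = (y₂ − y₁)³/(4y₁y₂) = (9.92 − 0.823)³/(4×0.823×9.92) = 753/32.7 = 23.0 m.
q = V₁·y₁ = 25.2 × 0.823 = 20.7 m²/s. Q = q·b = 20.7 × 43.6 = 904 m³/s. P = γ·Q·ΔE = 9.81 × 904 × 23.0 = 204451 kW.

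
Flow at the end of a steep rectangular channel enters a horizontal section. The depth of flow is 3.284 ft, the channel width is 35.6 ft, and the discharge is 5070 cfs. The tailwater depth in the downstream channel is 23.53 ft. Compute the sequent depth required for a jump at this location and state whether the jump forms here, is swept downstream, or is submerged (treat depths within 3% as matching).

q = Q/b = 5070/35.6 = 142.4 ft²/s; V₁ = q/y₁ = 43.37 ft/s. Fr₁ = V₁/√(g·y₁) = 4.217.
Bélanger equation: y₂/y₁ = ½[√(1 + 8Fr₁²) − 1] = ½[√143.28 − 1] = 5.485.
y₂ = 5.485 × 3.284 = 18.01 ft.
Tailwater y_tw = 23.53 ft: y_tw > y₂, so the jump is submerged.

y₂ = 18.01 ft; the jump is submerged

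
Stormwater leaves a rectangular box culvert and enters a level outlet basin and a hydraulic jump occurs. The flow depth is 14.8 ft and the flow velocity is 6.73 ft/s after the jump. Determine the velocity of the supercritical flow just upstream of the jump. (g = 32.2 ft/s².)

V₁ = 41.2 ft/s

Fr₂ = V₂/√(g·y₂) = 6.73/√(32.2×14.8) = 0.308.
Applying the sequent-depth relation in reverse, y₁/y₂ = ½[√(1 + 8Fr₂²) − 1] = ½[√1.760 − 1] = 0.163.
y₁ = 0.163 × 14.8 = 2.42 ft.
V₁ = q/y₁ = 99.6/2.42 = 41.2 ft/s.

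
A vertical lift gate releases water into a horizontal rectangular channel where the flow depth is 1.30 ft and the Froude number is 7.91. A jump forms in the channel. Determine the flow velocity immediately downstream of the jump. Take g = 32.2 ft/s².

Fr₁ = 7.91 (given).
Bélanger equation: y₂/y₁ = ½[√(1 + 8Fr₁²) − 1] = ½[√501.5 − 1] = 10.7.
y₂ = 10.7 × 1.30 = 13.9 ft.
V₁ = Fr₁·√(g·y₁) = 7.91×√(32.2×1.30) = 51.2 ft/s; q = V₁·y₁ = 66.5 ft²/s.
V₂ = q/y₂ = 66.5/13.9 = 4.78 ft/s.

V₂ = 4.78 ft/s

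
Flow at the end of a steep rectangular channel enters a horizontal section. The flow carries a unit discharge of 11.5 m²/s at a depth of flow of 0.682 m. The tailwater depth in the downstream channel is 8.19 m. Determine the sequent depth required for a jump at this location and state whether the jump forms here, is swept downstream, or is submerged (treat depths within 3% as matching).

y₂ = 5.96 m; the jump is submerged

V₁ = q/y₁ = 11.5/0.682 = 16.9 m/s. Fr₁ = V₁/√(g·y₁) = 16.9/√(9.81×0.682) = 6.52.
From the momentum equation for a rectangular channel, y₂/y₁ = ½[√(1 + 8Fr₁²) − 1] = ½[√341.0 − 1] = 8.73.
y₂ = 8.73 × 0.682 = 5.96 m.
Tailwater y_tw = 8.19 m: y_tw > y₂, so the jump is submerged.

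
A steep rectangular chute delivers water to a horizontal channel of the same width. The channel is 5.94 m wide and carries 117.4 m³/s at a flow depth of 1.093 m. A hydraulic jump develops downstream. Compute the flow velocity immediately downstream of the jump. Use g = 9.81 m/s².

q = Q/b = 117.4/5.94 = 19.76 m²/s; V₁ = q/y₁ = 18.08 m/s. Fr₁ = V₁/√(g·y₁) = 5.522.
Bélanger equation: y₂/y₁ = ½[√(1 + 8Fr₁²) − 1] = ½[√244.96 − 1] = 7.326.
y₂ = 7.326 × 1.093 = 8.007 m.
V₂ = q/y₂ = 19.76/8.007 = 2.468 m/s.

V₂ = 2.468 m/s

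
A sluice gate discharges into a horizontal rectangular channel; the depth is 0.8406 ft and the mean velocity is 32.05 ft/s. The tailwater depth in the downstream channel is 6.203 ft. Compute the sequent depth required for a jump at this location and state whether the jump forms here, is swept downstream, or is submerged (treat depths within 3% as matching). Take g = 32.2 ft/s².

y₂ = 6.915 ft; the jump is swept downstream

Fr₁ = V₁/√(g·y₁) = 32.05/√(32.2×0.8406) = 6.160.
Bélanger equation: y₂/y₁ = ½[√(1 + 8Fr₁²) − 1] = ½[√304.60 − 1] = 8.226.
y₂ = 8.226 × 0.8406 = 6.915 ft.
Tailwater y_tw = 6.203 ft: y_tw < y₂, so the jump is swept downstream.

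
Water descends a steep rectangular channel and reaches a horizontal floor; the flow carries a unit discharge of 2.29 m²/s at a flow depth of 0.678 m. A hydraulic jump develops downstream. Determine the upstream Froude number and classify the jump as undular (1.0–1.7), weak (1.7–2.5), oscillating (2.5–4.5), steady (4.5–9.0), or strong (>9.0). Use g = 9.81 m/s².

Fr₁ = 1.31; undular jump

V₁ = q/y₁ = 2.29/0.678 = 3.38 m/s. Fr₁ = V₁/√(g·y₁) = 3.38/√(9.81×0.678) = 1.31.
Fr₁ = 1.31 lies in the undular range.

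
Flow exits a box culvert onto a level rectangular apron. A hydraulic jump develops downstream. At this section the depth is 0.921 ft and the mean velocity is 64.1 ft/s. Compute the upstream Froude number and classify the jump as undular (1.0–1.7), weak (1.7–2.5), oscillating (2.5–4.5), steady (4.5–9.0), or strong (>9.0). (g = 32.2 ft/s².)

Fr₁ = V₁/√(g·y₁) = 64.1/√(32.2×0.921) = 11.8.
Fr₁ = 11.8 lies in the strong range.

Fr₁ = 11.8; strong jump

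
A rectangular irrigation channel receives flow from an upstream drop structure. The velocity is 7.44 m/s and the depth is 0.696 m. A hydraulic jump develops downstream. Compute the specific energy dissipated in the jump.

ΔE = 0.818 m

Fr₁ = V₁/√(g·y₁) = 7.44/√(9.81×0.696) = 2.85.
Sequent-depth ratio: y₂/y₁ = ½[√(1 + 8Fr₁²) − 1] = ½[√65.86 − 1] = 3.56.
y₂ = 3.56 × 0.696 = 2.48 m.
q = V₁·y₁ = 7.44 × 0.696 = 5.18 m²/s. V₂ = q/y₂ = 5.18/2.48 = 2.09 m/s. E₁ = y₁ + V₁²/2g = 3.52 m; E₂ = y₂ + V₂²/2g = 2.70 m. ΔE = E₁ − E₂ = 0.818 m.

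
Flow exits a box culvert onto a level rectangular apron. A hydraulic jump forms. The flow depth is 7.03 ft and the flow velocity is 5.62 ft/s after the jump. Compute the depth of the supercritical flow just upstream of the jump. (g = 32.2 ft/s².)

y₁ = 1.60 ft

Fr₂ = V₂/√(g·y₂) = 5.62/√(32.2×7.03) = 0.374.
Applying the sequent-depth relation in reverse, y₁/y₂ = ½[√(1 + 8Fr₂²) − 1] = ½[√2.116 − 1] = 0.227.
y₁ = 0.227 × 7.03 = 1.60 ft.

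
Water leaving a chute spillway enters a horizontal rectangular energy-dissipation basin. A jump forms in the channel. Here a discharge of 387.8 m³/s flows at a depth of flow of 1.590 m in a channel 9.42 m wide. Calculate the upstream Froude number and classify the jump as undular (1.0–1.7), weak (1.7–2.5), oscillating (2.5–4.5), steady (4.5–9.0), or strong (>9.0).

Fr₁ = 6.556; steady jump

q = Q/b = 387.8/9.42 = 41.17 m²/s; V₁ = q/y₁ = 25.89 m/s. Fr₁ = V₁/√(g·y₁) = 6.556.
Fr₁ = 6.556 lies in the steady range.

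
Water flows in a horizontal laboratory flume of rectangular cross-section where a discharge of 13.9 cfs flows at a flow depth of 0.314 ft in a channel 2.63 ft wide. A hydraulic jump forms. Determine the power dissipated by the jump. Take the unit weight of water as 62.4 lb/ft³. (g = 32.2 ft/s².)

q = Q/b = 13.9/2.63 = 5.29 ft²/s; V₁ = q/y₁ = 16.8 ft/s. Fr₁ = V₁/√(g·y₁) = 5.29.
Conjugate-depth relation: y₂/y₁ = ½[√(1 + 8Fr₁²) − 1] = ½[√225.2 − 1] = 7.00.
y₂ = 7.00 × 0.314 = 2.20 ft.
Head loss: ΔE = (y₂ − y₁)³/(4y₁y₂) = (2.20 − 0.314)³/(4×0.314×2.20) = 6.70/2.76 = 2.42 ft.
P = γ·Q·ΔE/550 = 62.4 × 13.9 × 2.42 / 550 = 3.82 hp.

P = 3.82 hp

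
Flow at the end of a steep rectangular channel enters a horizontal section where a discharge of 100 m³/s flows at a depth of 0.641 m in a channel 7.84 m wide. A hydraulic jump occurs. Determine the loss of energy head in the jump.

q = Q/b = 100/7.84 = 12.8 m²/s; V₁ = q/y₁ = 19.9 m/s. Fr₁ = V₁/√(g·y₁) = 7.94.
From the momentum equation for a rectangular channel, y₂/y₁ = ½[√(1 + 8Fr₁²) − 1] = ½[√504.7 − 1] = 10.7.
y₂ = 10.7 × 0.641 = 6.88 m.
Head loss: ΔE = (y₂ − y₁)³/(4y₁y₂) = (6.88 − 0.641)³/(4×0.641×6.88) = 243/17.6 = 13.8 m.

ΔE = 13.8 m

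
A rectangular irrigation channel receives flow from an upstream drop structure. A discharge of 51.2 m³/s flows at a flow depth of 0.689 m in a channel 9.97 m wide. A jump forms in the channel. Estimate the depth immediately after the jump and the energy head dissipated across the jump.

y₂ = 2.47 m; ΔE = 0.830 m

q = Q/b = 51.2/9.97 = 5.14 m²/s; V₁ = q/y₁ = 7.45 m/s. Fr₁ = V₁/√(g·y₁) = 2.87.
Bélanger equation: y₂/y₁ = ½[√(1 + 8Fr₁²) − 1] = ½[√66.75 − 1] = 3.59.
y₂ = 3.59 × 0.689 = 2.47 m.
Head loss: ΔE = (y₂ − y₁)³/(4y₁y₂) = (2.47 − 0.689)³/(4×0.689×2.47) = 5.65/6.81 = 0.830 m.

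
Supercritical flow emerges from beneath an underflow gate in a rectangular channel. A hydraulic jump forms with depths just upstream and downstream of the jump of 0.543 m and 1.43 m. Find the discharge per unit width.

q = 2.74 m²/s

For a rectangular channel the momentum equation gives q² = ½·g·y₁·y₂·(y₁ + y₂) = ½×9.81×0.543×1.43×1.97 = 7.51.
q = √7.51 = 2.74 m²/s.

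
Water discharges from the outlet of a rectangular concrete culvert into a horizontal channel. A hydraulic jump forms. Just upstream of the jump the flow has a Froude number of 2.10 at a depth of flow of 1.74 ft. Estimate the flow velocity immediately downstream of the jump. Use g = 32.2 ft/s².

Fr₁ = 2.10 (given).
Sequent-depth ratio: y₂/y₁ = ½[√(1 + 8Fr₁²) − 1] = ½[√36.28 − 1] = 2.51.
y₂ = 2.51 × 1.74 = 4.37 ft.
V₁ = Fr₁·√(g·y₁) = 2.10×√(32.2×1.74) = 15.7 ft/s; q = V₁·y₁ = 27.4 ft²/s.
V₂ = q/y₂ = 27.4/4.37 = 6.26 ft/s.

V₂ = 6.26 ft/s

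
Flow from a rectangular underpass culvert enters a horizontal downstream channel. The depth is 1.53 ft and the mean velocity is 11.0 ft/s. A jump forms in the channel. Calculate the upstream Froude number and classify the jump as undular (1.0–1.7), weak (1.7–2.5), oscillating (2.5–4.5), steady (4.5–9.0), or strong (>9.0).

Fr₁ = 1.57; undular jump

Fr₁ = V₁/√(g·y₁) = 11.0/√(32.2×1.53) = 1.57.
Fr₁ = 1.57 lies in the undular range.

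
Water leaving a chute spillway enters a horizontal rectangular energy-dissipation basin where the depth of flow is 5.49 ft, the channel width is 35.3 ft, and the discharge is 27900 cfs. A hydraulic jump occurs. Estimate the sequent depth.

q = Q/b = 27900/35.3 = 790 ft²/s; V₁ = q/y₁ = 144 ft/s. Fr₁ = V₁/√(g·y₁) = 10.8.
Sequent-depth ratio: y₂/y₁ = ½[√(1 + 8Fr₁²) − 1] = ½[√938.9 − 1] = 14.8.
y₂ = 14.8 × 5.49 = 81.4 ft.

y₂ = 81.4 ft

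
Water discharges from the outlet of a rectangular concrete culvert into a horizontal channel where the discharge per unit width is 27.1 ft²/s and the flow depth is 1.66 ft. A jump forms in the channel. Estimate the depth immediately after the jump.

V₁ = q/y₁ = 27.1/1.66 = 16.3 ft/s. Fr₁ = V₁/√(g·y₁) = 16.3/√(32.2×1.66) = 2.23.
By Bélanger, y₂/y₁ = ½[√(1 + 8Fr₁²) − 1] = ½[√40.89 − 1] = 2.70.
y₂ = 2.70 × 1.66 = 4.48 ft.

y₂ = 4.48 ft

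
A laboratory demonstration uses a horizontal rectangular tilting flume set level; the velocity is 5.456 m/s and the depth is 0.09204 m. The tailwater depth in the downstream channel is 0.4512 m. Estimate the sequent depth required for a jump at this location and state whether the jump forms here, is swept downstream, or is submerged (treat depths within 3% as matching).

y₂ = 0.7028 m; the jump is swept downstream

Fr₁ = V₁/√(g·y₁) = 5.456/√(9.81×0.09204) = 5.742.
Sequent-depth ratio: y₂/y₁ = ½[√(1 + 8Fr₁²) − 1] = ½[√264.75 − 1] = 7.636.
y₂ = 7.636 × 0.09204 = 0.7028 m.
Tailwater y_tw = 0.4512 m: y_tw < y₂, so the jump is swept downstream.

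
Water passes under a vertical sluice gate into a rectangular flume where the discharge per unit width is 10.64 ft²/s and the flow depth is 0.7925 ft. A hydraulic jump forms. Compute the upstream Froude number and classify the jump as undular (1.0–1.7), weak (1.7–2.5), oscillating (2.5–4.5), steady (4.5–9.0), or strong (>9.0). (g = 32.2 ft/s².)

V₁ = q/y₁ = 10.64/0.7925 = 13.43 ft/s. Fr₁ = V₁/√(g·y₁) = 13.43/√(32.2×0.7925) = 2.658.
Fr₁ = 2.658 lies in the oscillating range.

Fr₁ = 2.658; oscillating jump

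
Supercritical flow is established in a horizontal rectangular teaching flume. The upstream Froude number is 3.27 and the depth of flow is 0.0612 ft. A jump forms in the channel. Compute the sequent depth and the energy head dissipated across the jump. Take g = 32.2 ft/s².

y₂ = 0.254 ft; ΔE = 0.115 ft

Fr₁ = 3.27 (given).
From the momentum equation for a rectangular channel, y₂/y₁ = ½[√(1 + 8Fr₁²) − 1] = ½[√86.54 − 1] = 4.15.
y₂ = 4.15 × 0.0612 = 0.254 ft.
V₁ = Fr₁·√(g·y₁) = 3.27×√(32.2×0.0612) = 4.59 ft/s; q = V₁·y₁ = 0.281 ft²/s. V₂ = q/y₂ = 0.281/0.254 = 1.11 ft/s. E₁ = y₁ + V₁²/2g = 0.388 ft; E₂ = y₂ + V₂²/2g = 0.273 ft. ΔE = E₁ − E₂ = 0.115 ft.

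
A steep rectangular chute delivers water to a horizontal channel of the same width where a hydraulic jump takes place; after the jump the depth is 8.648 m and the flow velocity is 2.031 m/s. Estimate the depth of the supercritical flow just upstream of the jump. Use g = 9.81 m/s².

Fr₂ = V₂/√(g·y₂) = 2.031/√(9.81×8.648) = 0.2205.
From the momentum equation (using Fr₂), y₁/y₂ = ½[√(1 + 8Fr₂²) − 1] = ½[√1.3890 − 1] = 0.08927.
y₁ = 0.08927 × 8.648 = 0.7720 m.

y₁ = 0.7720 m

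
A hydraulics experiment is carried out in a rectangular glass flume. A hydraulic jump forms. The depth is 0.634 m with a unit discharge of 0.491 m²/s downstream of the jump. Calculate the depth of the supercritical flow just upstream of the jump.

V₂ = q/y₂ = 0.491/0.634 = 0.774 m/s; Fr₂ = V₂/√(g·y₂) = 0.311.
Since the conjugate-depth ratio holds either way, y₁/y₂ = ½[√(1 + 8Fr₂²) − 1] = ½[√1.771 − 1] = 0.165.
y₁ = 0.165 × 0.634 = 0.105 m.

y₁ = 0.105 m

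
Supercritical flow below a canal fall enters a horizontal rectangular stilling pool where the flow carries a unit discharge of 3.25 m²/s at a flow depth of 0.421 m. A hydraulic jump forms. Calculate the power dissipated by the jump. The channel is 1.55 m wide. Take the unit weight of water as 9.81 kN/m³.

V₁ = q/y₁ = 3.25/0.421 = 7.72 m/s. Fr₁ = V₁/√(g·y₁) = 7.72/√(9.81×0.421) = 3.80.
By Bélanger, y₂/y₁ = ½[√(1 + 8Fr₁²) − 1] = ½[√116.4 − 1] = 4.90.
y₂ = 4.90 × 0.421 = 2.06 m.
V₂ = q/y₂ = 3.25/2.06 = 1.58 m/s. E₁ = y₁ + V₁²/2g = 3.46 m; E₂ = y₂ + V₂²/2g = 2.19 m. ΔE = E₁ − E₂ = 1.27 m.
Q = q·b = 3.25 × 1.55 = 5.04 m³/s. P = γ·Q·ΔE = 9.81 × 5.04 × 1.27 = 62.8 kW.

P = 62.8 kW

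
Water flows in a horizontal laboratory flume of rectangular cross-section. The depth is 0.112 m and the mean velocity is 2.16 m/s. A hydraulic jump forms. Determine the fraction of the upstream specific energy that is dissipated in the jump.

Fr₁ = V₁/√(g·y₁) = 2.16/√(9.81×0.112) = 2.06.
By Bélanger, y₂/y₁ = ½[√(1 + 8Fr₁²) − 1] = ½[√34.97 − 1] = 2.46.
y₂ = 2.46 × 0.112 = 0.275 m.
E₁ = y₁ + V₁²/2g = 0.350 m. ΔE = (y₂ − y₁)³/(4y₁y₂) = 0.0352 m. ΔE/E₁ = 0.0352/0.350 = 0.101.

ΔE/E₁ = 0.101 (10.1%)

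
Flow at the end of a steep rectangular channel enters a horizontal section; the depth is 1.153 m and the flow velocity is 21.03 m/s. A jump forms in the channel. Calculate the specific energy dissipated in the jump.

Fr₁ = V₁/√(g·y₁) = 21.03/√(9.81×1.153) = 6.253.
Conjugate-depth relation: y₂/y₁ = ½[√(1 + 8Fr₁²) − 1] = ½[√313.80 − 1] = 8.357.
y₂ = 8.357 × 1.153 = 9.636 m.
q = V₁·y₁ = 21.03 × 1.153 = 24.25 m²/s. V₂ = q/y₂ = 24.25/9.636 = 2.516 m/s. E₁ = y₁ + V₁²/2g = 23.69 m; E₂ = y₂ + V₂²/2g = 9.959 m. ΔE = E₁ − E₂ = 13.74 m.

ΔE = 13.74 m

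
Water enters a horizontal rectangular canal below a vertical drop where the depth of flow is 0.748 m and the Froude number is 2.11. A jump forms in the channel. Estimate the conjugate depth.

y₂ = 1.89 m

Fr₁ = 2.11 (given).
By Bélanger, y₂/y₁ = ½[√(1 + 8Fr₁²) − 1] = ½[√36.62 − 1] = 2.53.
y₂ = 2.53 × 0.748 = 1.89 m.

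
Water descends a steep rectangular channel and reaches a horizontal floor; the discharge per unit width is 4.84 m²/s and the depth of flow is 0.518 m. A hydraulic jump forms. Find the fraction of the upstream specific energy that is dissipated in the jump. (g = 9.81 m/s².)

V₁ = q/y₁ = 4.84/0.518 = 9.34 m/s. Fr₁ = V₁/√(g·y₁) = 9.34/√(9.81×0.518) = 4.14.
Conjugate-depth relation: y₂/y₁ = ½[√(1 + 8Fr₁²) − 1] = ½[√138.4 − 1] = 5.38.
y₂ = 5.38 × 0.518 = 2.79 m.
E₁ = y₁ + V₁²/2g = 4.97 m. ΔE = (y₂ − y₁)³/(4y₁y₂) = 2.03 m. ΔE/E₁ = 2.03/4.97 = 0.408.

ΔE/E₁ = 0.408 (40.8%)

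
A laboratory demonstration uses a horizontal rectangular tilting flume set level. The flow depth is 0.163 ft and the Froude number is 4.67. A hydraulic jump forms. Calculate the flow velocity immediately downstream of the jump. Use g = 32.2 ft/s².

V₂ = 1.75 ft/s

Fr₁ = 4.67 (given).
From the momentum equation for a rectangular channel, y₂/y₁ = ½[√(1 + 8Fr₁²) − 1] = ½[√175.5 − 1] = 6.12.
y₂ = 6.12 × 0.163 = 0.998 ft.
V₁ = Fr₁·√(g·y₁) = 4.67×√(32.2×0.163) = 10.7 ft/s; q = V₁·y₁ = 1.74 ft²/s.
V₂ = q/y₂ = 1.74/0.998 = 1.75 ft/s.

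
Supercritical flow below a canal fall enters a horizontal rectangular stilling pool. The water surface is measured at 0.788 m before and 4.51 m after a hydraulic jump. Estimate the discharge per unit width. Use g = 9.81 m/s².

For a rectangular channel the momentum equation gives q² = ½·g·y₁·y₂·(y₁ + y₂) = ½×9.81×0.788×4.51×5.30 = 92.4.
q = √92.4 = 9.61 m²/s.

q = 9.61 m²/s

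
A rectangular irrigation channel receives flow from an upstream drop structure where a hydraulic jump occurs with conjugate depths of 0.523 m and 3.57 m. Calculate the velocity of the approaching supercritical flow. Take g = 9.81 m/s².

V₁ = 11.7 m/s

For a rectangular channel the momentum equation gives q² = ½·g·y₁·y₂·(y₁ + y₂) = ½×9.81×0.523×3.57×4.09 = 37.5.
q = √37.5 = 6.12 m²/s.
V₁ = q/y₁ = 6.12/0.523 = 11.7 m/s.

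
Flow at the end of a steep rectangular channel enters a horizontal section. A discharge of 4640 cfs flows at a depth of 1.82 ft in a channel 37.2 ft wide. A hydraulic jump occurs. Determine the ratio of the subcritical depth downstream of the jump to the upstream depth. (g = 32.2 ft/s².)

y₂/y₁ = 12.2

q = Q/b = 4640/37.2 = 125 ft²/s; V₁ = q/y₁ = 68.5 ft/s. Fr₁ = V₁/√(g·y₁) = 8.95.
By Bélanger, y₂/y₁ = ½[√(1 + 8Fr₁²) − 1] = ½[√642.2 − 1] = 12.2.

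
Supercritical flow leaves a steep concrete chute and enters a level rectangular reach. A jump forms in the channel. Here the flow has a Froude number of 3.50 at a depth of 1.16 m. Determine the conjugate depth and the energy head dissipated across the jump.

Fr₁ = 3.50 (given).
Sequent-depth ratio: y₂/y₁ = ½[√(1 + 8Fr₁²) − 1] = ½[√99.00 − 1] = 4.47.
y₂ = 4.47 × 1.16 = 5.19 m.
Head loss: ΔE = (y₂ − y₁)³/(4y₁y₂) = (5.19 − 1.16)³/(4×1.16×5.19) = 65.5/24.1 = 2.72 m.

y₂ = 5.19 m; ΔE = 2.72 m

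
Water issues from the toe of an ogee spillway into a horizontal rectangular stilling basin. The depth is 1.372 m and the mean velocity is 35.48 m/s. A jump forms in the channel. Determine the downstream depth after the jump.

Fr₁ = V₁/√(g·y₁) = 35.48/√(9.81×1.372) = 9.671.
By Bélanger, y₂/y₁ = ½[√(1 + 8Fr₁²) − 1] = ½[√749.23 − 1] = 13.19.
y₂ = 13.19 × 1.372 = 18.09 m.

y₂ = 18.09 m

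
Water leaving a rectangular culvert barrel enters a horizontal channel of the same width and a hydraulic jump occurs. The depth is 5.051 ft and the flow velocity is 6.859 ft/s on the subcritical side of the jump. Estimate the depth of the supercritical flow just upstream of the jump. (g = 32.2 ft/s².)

Fr₂ = V₂/√(g·y₂) = 6.859/√(32.2×5.051) = 0.5378.
The Bélanger relation is symmetric: y₁/y₂ = ½[√(1 + 8Fr₂²) − 1] = ½[√3.3141 − 1] = 0.4102.
y₁ = 0.4102 × 5.051 = 2.072 ft.

y₁ = 2.072 ft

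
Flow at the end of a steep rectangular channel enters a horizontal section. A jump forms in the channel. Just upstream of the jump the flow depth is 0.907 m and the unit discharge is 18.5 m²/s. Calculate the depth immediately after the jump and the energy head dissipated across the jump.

y₂ = 8.33 m; ΔE = 13.5 m

V₁ = q/y₁ = 18.5/0.907 = 20.4 m/s. Fr₁ = V₁/√(g·y₁) = 20.4/√(9.81×0.907) = 6.84.
By Bélanger, y₂/y₁ = ½[√(1 + 8Fr₁²) − 1] = ½[√375.1 − 1] = 9.18.
y₂ = 9.18 × 0.907 = 8.33 m.
V₂ = q/y₂ = 18.5/8.33 = 2.22 m/s. E₁ = y₁ + V₁²/2g = 22.1 m; E₂ = y₂ + V₂²/2g = 8.58 m. ΔE = E₁ − E₂ = 13.5 m.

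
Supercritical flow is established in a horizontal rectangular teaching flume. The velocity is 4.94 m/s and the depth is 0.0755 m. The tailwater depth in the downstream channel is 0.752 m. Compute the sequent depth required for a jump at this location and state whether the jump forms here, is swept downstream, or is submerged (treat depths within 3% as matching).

Fr₁ = V₁/√(g·y₁) = 4.94/√(9.81×0.0755) = 5.74.
Sequent-depth ratio: y₂/y₁ = ½[√(1 + 8Fr₁²) − 1] = ½[√264.6 − 1] = 7.63.
y₂ = 7.63 × 0.0755 = 0.576 m.
Tailwater y_tw = 0.752 m: y_tw > y₂, so the jump is submerged.

y₂ = 0.576 m; the jump is submerged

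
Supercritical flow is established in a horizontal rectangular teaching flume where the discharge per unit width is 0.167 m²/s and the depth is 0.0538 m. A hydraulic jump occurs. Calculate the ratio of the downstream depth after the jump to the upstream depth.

V₁ = q/y₁ = 0.167/0.0538 = 3.10 m/s. Fr₁ = V₁/√(g·y₁) = 3.10/√(9.81×0.0538) = 4.27.
From the momentum equation for a rectangular channel, y₂/y₁ = ½[√(1 + 8Fr₁²) − 1] = ½[√147.1 − 1] = 5.56.

y₂/y₁ = 5.56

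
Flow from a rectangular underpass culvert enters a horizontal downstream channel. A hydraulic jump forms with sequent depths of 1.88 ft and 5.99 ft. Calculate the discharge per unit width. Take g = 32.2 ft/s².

For a rectangular channel the momentum equation gives q² = ½·g·y₁·y₂·(y₁ + y₂) = ½×32.2×1.88×5.99×7.87 = 1427.
q = √1427 = 37.8 ft²/s.

q = 37.8 ft²/s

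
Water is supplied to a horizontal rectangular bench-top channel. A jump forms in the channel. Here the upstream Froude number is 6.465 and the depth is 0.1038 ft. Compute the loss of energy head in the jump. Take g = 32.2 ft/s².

ΔE = 1.346 ft

Fr₁ = 6.465 (given).
Conjugate-depth relation: y₂/y₁ = ½[√(1 + 8Fr₁²) − 1] = ½[√335.37 − 1] = 8.657.
y₂ = 8.657 × 0.1038 = 0.8986 ft.
Head loss: ΔE = (y₂ − y₁)³/(4y₁y₂) = (0.8986 − 0.1038)³/(4×0.1038×0.8986) = 0.5020/0.3731 = 1.346 ft.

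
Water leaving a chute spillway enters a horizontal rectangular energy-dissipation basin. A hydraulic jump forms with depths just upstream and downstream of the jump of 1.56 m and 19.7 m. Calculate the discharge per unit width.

q = 56.6 m²/s

For a rectangular channel the momentum equation gives q² = ½·g·y₁·y₂·(y₁ + y₂) = ½×9.81×1.56×19.7×21.3 = 3205.
q = √3205 = 56.6 m²/s.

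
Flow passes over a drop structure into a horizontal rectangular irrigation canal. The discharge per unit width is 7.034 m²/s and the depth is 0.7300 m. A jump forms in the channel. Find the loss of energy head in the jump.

V₁ = q/y₁ = 7.034/0.7300 = 9.636 m/s. Fr₁ = V₁/√(g·y₁) = 9.636/√(9.81×0.7300) = 3.601.
Bélanger equation: y₂/y₁ = ½[√(1 + 8Fr₁²) − 1] = ½[√104.72 − 1] = 4.617.
y₂ = 4.617 × 0.7300 = 3.370 m.
V₂ = q/y₂ = 7.034/3.370 = 2.087 m/s. E₁ = y₁ + V₁²/2g = 5.462 m; E₂ = y₂ + V₂²/2g = 3.592 m. ΔE = E₁ − E₂ = 1.870 m.

ΔE = 1.870 m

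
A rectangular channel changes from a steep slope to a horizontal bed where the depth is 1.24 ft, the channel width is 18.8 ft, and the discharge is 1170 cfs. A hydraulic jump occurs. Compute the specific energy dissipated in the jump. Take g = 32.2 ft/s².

q = Q/b = 1170/18.8 = 62.2 ft²/s; V₁ = q/y₁ = 50.2 ft/s. Fr₁ = V₁/√(g·y₁) = 7.94.
Conjugate-depth relation: y₂/y₁ = ½[√(1 + 8Fr₁²) − 1] = ½[√505.7 − 1] = 10.7.
y₂ = 10.7 × 1.24 = 13.3 ft.
V₂ = q/y₂ = 62.2/13.3 = 4.67 ft/s. E₁ = y₁ + V₁²/2g = 40.4 ft; E₂ = y₂ + V₂²/2g = 13.7 ft. ΔE = E₁ − E₂ = 26.7 ft.

ΔE = 26.7 ft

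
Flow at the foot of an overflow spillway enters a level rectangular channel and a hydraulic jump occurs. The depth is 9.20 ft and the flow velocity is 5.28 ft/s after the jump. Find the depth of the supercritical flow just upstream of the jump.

Fr₂ = V₂/√(g·y₂) = 5.28/√(32.2×9.20) = 0.307.
The Bélanger relation is symmetric: y₁/y₂ = ½[√(1 + 8Fr₂²) − 1] = ½[√1.753 − 1] = 0.162.
y₁ = 0.162 × 9.20 = 1.49 ft.

y₁ = 1.49 ft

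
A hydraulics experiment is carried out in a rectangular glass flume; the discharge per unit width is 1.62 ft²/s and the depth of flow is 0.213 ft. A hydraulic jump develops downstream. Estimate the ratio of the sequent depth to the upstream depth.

V₁ = q/y₁ = 1.62/0.213 = 7.61 ft/s. Fr₁ = V₁/√(g·y₁) = 7.61/√(32.2×0.213) = 2.90.
Sequent-depth ratio: y₂/y₁ = ½[√(1 + 8Fr₁²) − 1] = ½[√68.47 − 1] = 3.64.

y₂/y₁ = 3.64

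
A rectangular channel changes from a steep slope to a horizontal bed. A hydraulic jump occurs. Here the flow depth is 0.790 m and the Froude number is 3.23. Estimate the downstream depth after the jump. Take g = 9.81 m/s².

Fr₁ = 3.23 (given).
By Bélanger, y₂/y₁ = ½[√(1 + 8Fr₁²) − 1] = ½[√84.46 − 1] = 4.10.
y₂ = 4.10 × 0.790 = 3.24 m.

y₂ = 3.24 m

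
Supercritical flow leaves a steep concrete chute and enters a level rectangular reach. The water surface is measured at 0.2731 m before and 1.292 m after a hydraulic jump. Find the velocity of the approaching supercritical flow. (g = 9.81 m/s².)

V₁ = 6.026 m/s

For a rectangular channel the momentum equation gives q² = ½·g·y₁·y₂·(y₁ + y₂) = ½×9.81×0.2731×1.292×1.565 = 2.709.
q = √2.709 = 1.646 m²/s.
V₁ = q/y₁ = 1.646/0.2731 = 6.026 m/s.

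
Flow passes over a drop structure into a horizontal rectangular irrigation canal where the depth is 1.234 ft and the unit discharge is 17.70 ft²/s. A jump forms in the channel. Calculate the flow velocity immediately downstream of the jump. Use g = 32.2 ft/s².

V₂ = 5.203 ft/s

V₁ = q/y₁ = 17.70/1.234 = 14.34 ft/s. Fr₁ = V₁/√(g·y₁) = 14.34/√(32.2×1.234) = 2.275.
Bélanger equation: y₂/y₁ = ½[√(1 + 8Fr₁²) − 1] = ½[√42.422 − 1] = 2.757.
y₂ = 2.757 × 1.234 = 3.402 ft.
V₂ = q/y₂ = 17.70/3.402 = 5.203 ft/s.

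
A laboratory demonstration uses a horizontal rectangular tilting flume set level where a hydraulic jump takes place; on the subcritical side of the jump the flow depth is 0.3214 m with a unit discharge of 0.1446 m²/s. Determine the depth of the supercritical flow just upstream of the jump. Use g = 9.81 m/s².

y₁ = 0.03701 m

V₂ = q/y₂ = 0.1446/0.3214 = 0.4499 m/s; Fr₂ = V₂/√(g·y₂) = 0.2534.
The Bélanger relation is symmetric: y₁/y₂ = ½[√(1 + 8Fr₂²) − 1] = ½[√1.5136 − 1] = 0.1151.
y₁ = 0.1151 × 0.3214 = 0.03701 m.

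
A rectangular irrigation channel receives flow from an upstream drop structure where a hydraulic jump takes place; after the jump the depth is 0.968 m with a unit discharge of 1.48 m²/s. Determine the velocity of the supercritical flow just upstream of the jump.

V₁ = 4.23 m/s

V₂ = q/y₂ = 1.48/0.968 = 1.53 m/s; Fr₂ = V₂/√(g·y₂) = 0.496.
The Bélanger relation is symmetric: y₁/y₂ = ½[√(1 + 8Fr₂²) − 1] = ½[√2.969 − 1] = 0.362.
y₁ = 0.362 × 0.968 = 0.350 m.
V₁ = q/y₁ = 1.48/0.350 = 4.23 m/s.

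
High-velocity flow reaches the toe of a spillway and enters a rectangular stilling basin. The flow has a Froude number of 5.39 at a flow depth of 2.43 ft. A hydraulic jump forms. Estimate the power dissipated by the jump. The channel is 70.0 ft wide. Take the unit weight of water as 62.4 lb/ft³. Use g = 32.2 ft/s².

P = 18115 hp

Fr₁ = 5.39 (given).
By Bélanger, y₂/y₁ = ½[√(1 + 8Fr₁²) − 1] = ½[√233.4 − 1] = 7.14.
y₂ = 7.14 × 2.43 = 17.3 ft.
Head loss: ΔE = (y₂ − y₁)³/(4y₁y₂) = (17.3 − 2.43)³/(4×2.43×17.3) = 3320/169 = 19.7 ft.
V₁ = Fr₁·√(g·y₁) = 5.39×√(32.2×2.43) = 47.7 ft/s; q = V₁·y₁ = 116 ft²/s. Q = q·b = 116 × 70.0 = 8110 cfs. P = γ·Q·ΔE/550 = 62.4 × 8110 × 19.7 / 550 = 18115 hp.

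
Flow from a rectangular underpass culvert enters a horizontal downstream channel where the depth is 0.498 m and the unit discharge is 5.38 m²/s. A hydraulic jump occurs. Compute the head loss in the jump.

ΔE = 3.10 m

V₁ = q/y₁ = 5.38/0.498 = 10.8 m/s. Fr₁ = V₁/√(g·y₁) = 10.8/√(9.81×0.498) = 4.89.
Conjugate-depth relation: y₂/y₁ = ½[√(1 + 8Fr₁²) − 1] = ½[√192.1 − 1] = 6.43.
y₂ = 6.43 × 0.498 = 3.20 m.
V₂ = q/y₂ = 5.38/3.20 = 1.68 m/s. E₁ = y₁ + V₁²/2g = 6.45 m; E₂ = y₂ + V₂²/2g = 3.35 m. ΔE = E₁ − E₂ = 3.10 m.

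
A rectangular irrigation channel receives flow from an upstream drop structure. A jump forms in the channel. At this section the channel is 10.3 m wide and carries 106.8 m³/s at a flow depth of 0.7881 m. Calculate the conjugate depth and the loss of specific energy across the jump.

q = Q/b = 106.8/10.3 = 10.37 m²/s; V₁ = q/y₁ = 13.16 m/s. Fr₁ = V₁/√(g·y₁) = 4.732.
Sequent-depth ratio: y₂/y₁ = ½[√(1 + 8Fr₁²) − 1] = ½[√180.12 − 1] = 6.210.
y₂ = 6.210 × 0.7881 = 4.894 m.
Head loss: ΔE = (y₂ − y₁)³/(4y₁y₂) = (4.894 − 0.7881)³/(4×0.7881×4.894) = 69.24/15.43 = 4.488 m.

y₂ = 4.894 m; ΔE = 4.488 m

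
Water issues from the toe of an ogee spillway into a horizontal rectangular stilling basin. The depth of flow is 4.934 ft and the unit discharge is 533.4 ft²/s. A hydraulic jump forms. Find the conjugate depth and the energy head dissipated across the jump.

V₁ = q/y₁ = 533.4/4.934 = 108.1 ft/s. Fr₁ = V₁/√(g·y₁) = 108.1/√(32.2×4.934) = 8.577.
From the momentum equation for a rectangular channel, y₂/y₁ = ½[√(1 + 8Fr₁²) − 1] = ½[√589.49 − 1] = 11.64.
y₂ = 11.64 × 4.934 = 57.43 ft.
V₂ = q/y₂ = 533.4/57.43 = 9.288 ft/s. E₁ = y₁ + V₁²/2g = 186.4 ft; E₂ = y₂ + V₂²/2g = 58.77 ft. ΔE = E₁ − E₂ = 127.6 ft.

y₂ = 57.43 ft; ΔE = 127.6 ft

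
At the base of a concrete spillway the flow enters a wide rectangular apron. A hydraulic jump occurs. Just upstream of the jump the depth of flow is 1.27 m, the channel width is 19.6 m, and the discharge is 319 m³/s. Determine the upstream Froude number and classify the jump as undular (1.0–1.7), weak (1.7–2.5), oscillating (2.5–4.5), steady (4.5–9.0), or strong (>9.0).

Fr₁ = 3.63; oscillating jump

q = Q/b = 319/19.6 = 16.3 m²/s; V₁ = q/y₁ = 12.8 m/s. Fr₁ = V₁/√(g·y₁) = 3.63.
Fr₁ = 3.63 lies in the oscillating range.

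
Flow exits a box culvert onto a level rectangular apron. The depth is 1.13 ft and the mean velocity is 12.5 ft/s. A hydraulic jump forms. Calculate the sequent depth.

Fr₁ = V₁/√(g·y₁) = 12.5/√(32.2×1.13) = 2.07.
From the momentum equation for a rectangular channel, y₂/y₁ = ½[√(1 + 8Fr₁²) − 1] = ½[√35.35 − 1] = 2.47.
y₂ = 2.47 × 1.13 = 2.79 ft.

y₂ = 2.79 ft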